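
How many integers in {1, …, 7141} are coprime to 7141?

6912

Factor: 7141 = 37 · 193.
φ(7141) = (37−1) · (193−1) = 36 · 192 = 6912.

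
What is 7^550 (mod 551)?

197

7^1 ≡ 7 (mod 551)
7^2 ≡ 7^2 = 49 ≡ 49 (mod 551)
7^4 ≡ 49^2 = 2401 ≡ 197 (mod 551)
7^8 ≡ 197^2 = 38809 ≡ 239 (mod 551)
7^16 ≡ 239^2 = 57121 ≡ 368 (mod 551)
7^32 ≡ 368^2 = 135424 ≡ 429 (mod 551)
7^64 ≡ 429^2 = 184041 ≡ 7 (mod 551)
7^128 ≡ 7^2 = 49 ≡ 49 (mod 551)
7^256 ≡ 49^2 = 2401 ≡ 197 (mod 551)
7^512 ≡ 197^2 = 38809 ≡ 239 (mod 551)
550 = 512 + 32 + 4 + 2 in binary powers of 2.
So 7^550 ≡ 239 · 429 · 197 · 49 ≡ 197 (mod 551).
Since 197 ≠ 1, base 7 is a Fermat witness: 551 is composite.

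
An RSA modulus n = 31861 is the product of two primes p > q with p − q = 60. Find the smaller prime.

151

Since p = q + 60, we have 31861 = q(q + 60), so q² + 60q − 31861 = 0.
Discriminant: 60² + 4·31861 = 3600 + 127444 = 131044; √131044 = 362.
q = (−60 + 362)/2 = 151, and p = q + 60 = 211.
Check: 151 · 211 = 31861.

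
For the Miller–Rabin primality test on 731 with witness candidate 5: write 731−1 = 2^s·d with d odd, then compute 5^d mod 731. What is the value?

731 − 1 = 730 = 2^1 · 365, so d = 365.
5^1 ≡ 5 (mod 731)
5^2 ≡ 5^2 = 25 ≡ 25 (mod 731)
5^4 ≡ 25^2 = 625 ≡ 625 (mod 731)
5^8 ≡ 625^2 = 390625 ≡ 271 (mod 731)
5^16 ≡ 271^2 = 73441 ≡ 341 (mod 731)
5^32 ≡ 341^2 = 116281 ≡ 52 (mod 731)
5^64 ≡ 52^2 = 2704 ≡ 511 (mod 731)
5^128 ≡ 511^2 = 261121 ≡ 154 (mod 731)
5^256 ≡ 154^2 = 23716 ≡ 324 (mod 731)
365 = 256 + 64 + 32 + 8 + 4 + 1 in binary powers of 2.
So 5^365 ≡ 324 · 511 · 52 · 271 · 625 · 5 ≡ 632 (mod 731).
Squaring chain: 632; never reaches −1, so base 5 is a Miller–Rabin witness that 731 is composite.

632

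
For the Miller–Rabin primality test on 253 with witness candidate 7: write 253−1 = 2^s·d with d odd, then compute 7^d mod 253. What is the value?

253 − 1 = 252 = 2^2 · 63, so d = 63.
7^1 ≡ 7 (mod 253)
7^2 ≡ 7^2 = 49 ≡ 49 (mod 253)
7^4 ≡ 49^2 = 2401 ≡ 124 (mod 253)
7^8 ≡ 124^2 = 15376 ≡ 196 (mod 253)
7^16 ≡ 196^2 = 38416 ≡ 213 (mod 253)
7^32 ≡ 213^2 = 45369 ≡ 82 (mod 253)
63 = 32 + 16 + 8 + 4 + 2 + 1 in binary powers of 2.
So 7^63 ≡ 82 · 213 · 196 · 124 · 49 · 7 ≡ 57 (mod 253).
Squaring chain: 57 → 213; never reaches −1, so base 7 is a Miller–Rabin witness that 253 is composite.

57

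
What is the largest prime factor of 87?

29

87 = 3 · 29
29 is prime.
So 87 = 3 · 29; the largest prime factor is 29.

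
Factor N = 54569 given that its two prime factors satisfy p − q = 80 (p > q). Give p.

277

Since p = q + 80, we have 54569 = q(q + 80), so q² + 80q − 54569 = 0.
Discriminant: 80² + 4·54569 = 6400 + 218276 = 224676; √224676 = 474.
q = (−80 + 474)/2 = 197, and p = q + 80 = 277.
Check: 197 · 277 = 54569.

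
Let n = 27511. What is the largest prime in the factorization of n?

61

27511 = 11 · 2501
2501 = 41 · 61
61 is prime.
So 27511 = 11 · 41 · 61; the largest prime factor is 61.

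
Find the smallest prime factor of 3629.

19

3629 is odd.
Digit sum 20, not divisible by 3.
Ends in 9: not divisible by 5.
7: 3629 = 7·518 + 3
11: 3629 = 11·329 + 10
13: 3629 = 13·279 + 2
17: 3629 = 17·213 + 8
19: 3629 = 19·191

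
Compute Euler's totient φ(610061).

Factor: 610061 = 61 · 73 · 137.
φ(610061) = (61−1) · (73−1) · (137−1) = 60 · 72 · 136 = 587520.

587520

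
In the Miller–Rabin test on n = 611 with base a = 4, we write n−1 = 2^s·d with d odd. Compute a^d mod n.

101

611 − 1 = 610 = 2^1 · 305, so d = 305.
4^1 ≡ 4 (mod 611)
4^2 ≡ 4^2 = 16 ≡ 16 (mod 611)
4^4 ≡ 16^2 = 256 ≡ 256 (mod 611)
4^8 ≡ 256^2 = 65536 ≡ 159 (mod 611)
4^16 ≡ 159^2 = 25281 ≡ 230 (mod 611)
4^32 ≡ 230^2 = 52900 ≡ 354 (mod 611)
4^64 ≡ 354^2 = 125316 ≡ 61 (mod 611)
4^128 ≡ 61^2 = 3721 ≡ 55 (mod 611)
4^256 ≡ 55^2 = 3025 ≡ 581 (mod 611)
305 = 256 + 32 + 16 + 1 in binary powers of 2.
So 4^305 ≡ 581 · 354 · 230 · 4 ≡ 101 (mod 611).
Squaring chain: 101; never reaches −1, so base 4 is a Miller–Rabin witness that 611 is composite.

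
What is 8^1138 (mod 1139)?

1067

8^1 ≡ 8 (mod 1139)
8^2 ≡ 8^2 = 64 ≡ 64 (mod 1139)
8^4 ≡ 64^2 = 4096 ≡ 679 (mod 1139)
8^8 ≡ 679^2 = 461041 ≡ 885 (mod 1139)
8^16 ≡ 885^2 = 783225 ≡ 732 (mod 1139)
8^32 ≡ 732^2 = 535824 ≡ 494 (mod 1139)
8^64 ≡ 494^2 = 244036 ≡ 290 (mod 1139)
8^128 ≡ 290^2 = 84100 ≡ 953 (mod 1139)
8^256 ≡ 953^2 = 908209 ≡ 426 (mod 1139)
8^512 ≡ 426^2 = 181476 ≡ 375 (mod 1139)
8^1024 ≡ 375^2 = 140625 ≡ 528 (mod 1139)
1138 = 1024 + 64 + 32 + 16 + 2 in binary powers of 2.
So 8^1138 ≡ 528 · 290 · 494 · 732 · 64 ≡ 1067 (mod 1139).
Since 1067 ≠ 1, base 8 is a Fermat witness: 1139 is composite.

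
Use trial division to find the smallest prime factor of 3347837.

3347837 is odd.
Digit sum 35, not divisible by 3.
Ends in 7: not divisible by 5.
7: 3347837 = 7·478262 + 3
11: 3347837 = 11·304348 + 9
13: 3347837 = 13·257525 + 12
17: 3347837 = 17·196931 + 10
19: 3347837 = 19·176201 + 18
23: 3347837 = 23·145558 + 3
29: 3347837 = 29·115442 + 19
31: 3347837 = 31·107994 + 23
37: 3347837 = 37·90482 + 3
41: 3347837 = 41·81654 + 23
43: 3347837 = 43·77856 + 29
47: 3347837 = 47·71230 + 27
53: 3347837 = 53·63166 + 39
59: 3347837 = 59·56743

59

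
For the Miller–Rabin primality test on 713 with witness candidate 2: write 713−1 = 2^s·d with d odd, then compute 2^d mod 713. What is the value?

140

713 − 1 = 712 = 2^3 · 89, so d = 89.
2^1 ≡ 2 (mod 713)
2^2 ≡ 2^2 = 4 ≡ 4 (mod 713)
2^4 ≡ 4^2 = 16 ≡ 16 (mod 713)
2^8 ≡ 16^2 = 256 ≡ 256 (mod 713)
2^16 ≡ 256^2 = 65536 ≡ 653 (mod 713)
2^32 ≡ 653^2 = 426409 ≡ 35 (mod 713)
2^64 ≡ 35^2 = 1225 ≡ 512 (mod 713)
89 = 64 + 16 + 8 + 1 in binary powers of 2.
So 2^89 ≡ 512 · 653 · 256 · 2 ≡ 140 (mod 713).
Squaring chain: 140 → 349 → 591; never reaches −1, so base 2 is a Miller–Rabin witness that 713 is composite.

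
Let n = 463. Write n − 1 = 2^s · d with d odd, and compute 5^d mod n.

463 − 1 = 462 = 2^1 · 231, so d = 231.
5^1 ≡ 5 (mod 463)
5^2 ≡ 5^2 = 25 ≡ 25 (mod 463)
5^4 ≡ 25^2 = 625 ≡ 162 (mod 463)
5^8 ≡ 162^2 = 26244 ≡ 316 (mod 463)
5^16 ≡ 316^2 = 99856 ≡ 311 (mod 463)
5^32 ≡ 311^2 = 96721 ≡ 417 (mod 463)
5^64 ≡ 417^2 = 173889 ≡ 264 (mod 463)
5^128 ≡ 264^2 = 69696 ≡ 246 (mod 463)
231 = 128 + 64 + 32 + 4 + 2 + 1 in binary powers of 2.
So 5^231 ≡ 246 · 264 · 417 · 162 · 25 · 5 ≡ 462 (mod 463).
Since 5^d ≡ 462 (mod 463), base 5 does not prove 463 composite.

462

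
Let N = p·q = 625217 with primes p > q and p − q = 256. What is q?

673

Since p = q + 256, we have 625217 = q(q + 256), so q² + 256q − 625217 = 0.
Discriminant: 256² + 4·625217 = 65536 + 2500868 = 2566404; √2566404 = 1602.
q = (−256 + 1602)/2 = 673, and p = q + 256 = 929.
Check: 673 · 929 = 625217.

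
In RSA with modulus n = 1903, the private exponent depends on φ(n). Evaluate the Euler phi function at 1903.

Factor: 1903 = 11 · 173.
φ(1903) = (11−1) · (173−1) = 10 · 172 = 1720.

1720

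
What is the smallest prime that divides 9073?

43

9073 is odd.
Digit sum 19, not divisible by 3.
Ends in 3: not divisible by 5.
7: 9073 = 7·1296 + 1
11: 9073 = 11·824 + 9
13: 9073 = 13·697 + 12
17: 9073 = 17·533 + 12
19: 9073 = 19·477 + 10
23: 9073 = 23·394 + 11
29: 9073 = 29·312 + 25
31: 9073 = 31·292 + 21
37: 9073 = 37·245 + 8
41: 9073 = 41·221 + 12
43: 9073 = 43·211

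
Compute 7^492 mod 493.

7^1 ≡ 7 (mod 493)
7^2 ≡ 7^2 = 49 ≡ 49 (mod 493)
7^4 ≡ 49^2 = 2401 ≡ 429 (mod 493)
7^8 ≡ 429^2 = 184041 ≡ 152 (mod 493)
7^16 ≡ 152^2 = 23104 ≡ 426 (mod 493)
7^32 ≡ 426^2 = 181476 ≡ 52 (mod 493)
7^64 ≡ 52^2 = 2704 ≡ 239 (mod 493)
7^128 ≡ 239^2 = 57121 ≡ 426 (mod 493)
7^256 ≡ 426^2 = 181476 ≡ 52 (mod 493)
492 = 256 + 128 + 64 + 32 + 8 + 4 in binary powers of 2.
So 7^492 ≡ 52 · 426 · 239 · 52 · 152 · 429 ≡ 455 (mod 493).
Since 455 ≠ 1, base 7 is a Fermat witness: 493 is composite.

455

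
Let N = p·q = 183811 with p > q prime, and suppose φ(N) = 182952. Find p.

463

φ(n) = (p−1)(q−1) = n − (p+q) + 1, so p + q = 183811 − 182952 + 1 = 860.
p and q are the roots of t² − 860t + 183811 = 0.
Discriminant: 860² − 4·183811 = 739600 − 735244 = 4356; √4356 = 66.
q = (860 − 66)/2 = 397, p = (860 + 66)/2 = 463.
Check: 397 · 463 = 183811.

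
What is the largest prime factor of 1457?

1457 = 31 · 47
47 is prime.
So 1457 = 31 · 47; the largest prime factor is 47.

47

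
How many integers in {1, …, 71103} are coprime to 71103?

46784

Factor: 71103 = 3 · 137 · 173.
φ(71103) = (3−1) · (137−1) · (173−1) = 2 · 136 · 172 = 46784.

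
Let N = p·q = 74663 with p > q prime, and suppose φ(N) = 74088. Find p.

379

φ(n) = (p−1)(q−1) = n − (p+q) + 1, so p + q = 74663 − 74088 + 1 = 576.
p and q are the roots of t² − 576t + 74663 = 0.
Discriminant: 576² − 4·74663 = 331776 − 298652 = 33124; √33124 = 182.
q = (576 − 182)/2 = 197, p = (576 + 182)/2 = 379.
Check: 197 · 379 = 74663.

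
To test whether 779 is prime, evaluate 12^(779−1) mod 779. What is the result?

12^1 ≡ 12 (mod 779)
12^2 ≡ 12^2 = 144 ≡ 144 (mod 779)
12^4 ≡ 144^2 = 20736 ≡ 482 (mod 779)
12^8 ≡ 482^2 = 232324 ≡ 182 (mod 779)
12^16 ≡ 182^2 = 33124 ≡ 406 (mod 779)
12^32 ≡ 406^2 = 164836 ≡ 467 (mod 779)
12^64 ≡ 467^2 = 218089 ≡ 748 (mod 779)
12^128 ≡ 748^2 = 559504 ≡ 182 (mod 779)
12^256 ≡ 182^2 = 33124 ≡ 406 (mod 779)
12^512 ≡ 406^2 = 164836 ≡ 467 (mod 779)
778 = 512 + 256 + 8 + 2 in binary powers of 2.
So 12^778 ≡ 467 · 406 · 182 · 144 ≡ 121 (mod 779).
Since 121 ≠ 1, base 12 is a Fermat witness: 779 is composite.

121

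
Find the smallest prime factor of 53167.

53167 is odd.
Digit sum 22, not divisible by 3.
Ends in 7: not divisible by 5.
7: 53167 = 7·7595 + 2
11: 53167 = 11·4833 + 4
13: 53167 = 13·4089 + 10
17: 53167 = 17·3127 + 8
19: 53167 = 19·2798 + 5
23: 53167 = 23·2311 + 14
29: 53167 = 29·1833 + 10
31: 53167 = 31·1715 + 2
37: 53167 = 37·1436 + 35
41: 53167 = 41·1296 + 31
43: 53167 = 43·1236 + 19
47: 53167 = 47·1131 + 10
53: 53167 = 53·1003 + 8
59: 53167 = 59·901 + 8
61: 53167 = 61·871 + 36
67: 53167 = 67·793 + 36
71: 53167 = 71·748 + 59
73: 53167 = 73·728 + 23
79: 53167 = 79·673

79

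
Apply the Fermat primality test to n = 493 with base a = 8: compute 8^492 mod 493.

8^1 ≡ 8 (mod 493)
8^2 ≡ 8^2 = 64 ≡ 64 (mod 493)
8^4 ≡ 64^2 = 4096 ≡ 152 (mod 493)
8^8 ≡ 152^2 = 23104 ≡ 426 (mod 493)
8^16 ≡ 426^2 = 181476 ≡ 52 (mod 493)
8^32 ≡ 52^2 = 2704 ≡ 239 (mod 493)
8^64 ≡ 239^2 = 57121 ≡ 426 (mod 493)
8^128 ≡ 426^2 = 181476 ≡ 52 (mod 493)
8^256 ≡ 52^2 = 2704 ≡ 239 (mod 493)
492 = 256 + 128 + 64 + 32 + 8 + 4 in binary powers of 2.
So 8^492 ≡ 239 · 52 · 426 · 239 · 426 · 152 ≡ 458 (mod 493).
Since 458 ≠ 1, base 8 is a Fermat witness: 493 is composite.

458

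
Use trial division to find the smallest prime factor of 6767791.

71

6767791 is odd.
Digit sum 43, not divisible by 3.
Ends in 1: not divisible by 5.
7: 6767791 = 7·966827 + 2
11: 6767791 = 11·615253 + 8
13: 6767791 = 13·520599 + 4
17: 6767791 = 17·398105 + 6
19: 6767791 = 19·356199 + 10
23: 6767791 = 23·294251 + 18
29: 6767791 = 29·233372 + 3
31: 6767791 = 31·218315 + 26
37: 6767791 = 37·182913 + 10
41: 6767791 = 41·165068 + 3
43: 6767791 = 43·157390 + 21
47: 6767791 = 47·143995 + 26
53: 6767791 = 53·127694 + 9
59: 6767791 = 59·114708 + 19
61: 6767791 = 61·110947 + 24
67: 6767791 = 67·101011 + 54
71: 6767791 = 71·95321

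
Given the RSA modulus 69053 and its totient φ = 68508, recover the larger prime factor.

φ(n) = (p−1)(q−1) = n − (p+q) + 1, so p + q = 69053 − 68508 + 1 = 546.
p and q are the roots of t² − 546t + 69053 = 0.
Discriminant: 546² − 4·69053 = 298116 − 276212 = 21904; √21904 = 148.
q = (546 − 148)/2 = 199, p = (546 + 148)/2 = 347.
Check: 199 · 347 = 69053.

347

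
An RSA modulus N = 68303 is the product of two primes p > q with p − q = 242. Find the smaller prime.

Since p = q + 242, we have 68303 = q(q + 242), so q² + 242q − 68303 = 0.
Discriminant: 242² + 4·68303 = 58564 + 273212 = 331776; √331776 = 576.
q = (−242 + 576)/2 = 167, and p = q + 242 = 409.
Check: 167 · 409 = 68303.

167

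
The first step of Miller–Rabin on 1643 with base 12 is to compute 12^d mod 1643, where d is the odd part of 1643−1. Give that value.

1643 − 1 = 1642 = 2^1 · 821, so d = 821.
12^1 ≡ 12 (mod 1643)
12^2 ≡ 12^2 = 144 ≡ 144 (mod 1643)
12^4 ≡ 144^2 = 20736 ≡ 1020 (mod 1643)
12^8 ≡ 1020^2 = 1040400 ≡ 381 (mod 1643)
12^16 ≡ 381^2 = 145161 ≡ 577 (mod 1643)
12^32 ≡ 577^2 = 332929 ≡ 1043 (mod 1643)
12^64 ≡ 1043^2 = 1087849 ≡ 183 (mod 1643)
12^128 ≡ 183^2 = 33489 ≡ 629 (mod 1643)
12^256 ≡ 629^2 = 395641 ≡ 1321 (mod 1643)
12^512 ≡ 1321^2 = 1745041 ≡ 175 (mod 1643)
821 = 512 + 256 + 32 + 16 + 4 + 1 in binary powers of 2.
So 12^821 ≡ 175 · 1321 · 1043 · 577 · 1020 · 12 ≡ 610 (mod 1643).
Squaring chain: 610; never reaches −1, so base 12 is a Miller–Rabin witness that 1643 is composite.

610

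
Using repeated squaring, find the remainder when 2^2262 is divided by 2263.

1833

2^1 ≡ 2 (mod 2263)
2^2 ≡ 2^2 = 4 ≡ 4 (mod 2263)
2^4 ≡ 4^2 = 16 ≡ 16 (mod 2263)
2^8 ≡ 16^2 = 256 ≡ 256 (mod 2263)
2^16 ≡ 256^2 = 65536 ≡ 2172 (mod 2263)
2^32 ≡ 2172^2 = 4717584 ≡ 1492 (mod 2263)
2^64 ≡ 1492^2 = 2226064 ≡ 1535 (mod 2263)
2^128 ≡ 1535^2 = 2356225 ≡ 442 (mod 2263)
2^256 ≡ 442^2 = 195364 ≡ 746 (mod 2263)
2^512 ≡ 746^2 = 556516 ≡ 2081 (mod 2263)
2^1024 ≡ 2081^2 = 4330561 ≡ 1442 (mod 2263)
2^2048 ≡ 1442^2 = 2079364 ≡ 1930 (mod 2263)
2262 = 2048 + 128 + 64 + 16 + 4 + 2 in binary powers of 2.
So 2^2262 ≡ 1930 · 442 · 1535 · 2172 · 16 · 4 ≡ 1833 (mod 2263).
Since 1833 ≠ 1, base 2 is a Fermat witness: 2263 is composite.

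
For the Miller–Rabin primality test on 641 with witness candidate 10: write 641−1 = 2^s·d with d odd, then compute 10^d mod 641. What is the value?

641 − 1 = 640 = 2^7 · 5, so d = 5.
10^1 ≡ 10 (mod 641)
10^2 ≡ 10^2 = 100 ≡ 100 (mod 641)
10^4 ≡ 100^2 = 10000 ≡ 385 (mod 641)
5 = 4 + 1 in binary powers of 2.
So 10^5 ≡ 385 · 10 ≡ 4 (mod 641).
Squaring chain: 4 → 16 → 256 → 154 → 640 → 1 → 1; reaches −1, so base 10 does not prove 641 composite.

4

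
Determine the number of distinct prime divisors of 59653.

59653 = 11^2 · 493
493 = 17 · 29
59653 = 11^2 · 17 · 29, which has 3 distinct prime factors.

3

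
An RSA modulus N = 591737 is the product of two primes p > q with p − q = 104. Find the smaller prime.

719

Since p = q + 104, we have 591737 = q(q + 104), so q² + 104q − 591737 = 0.
Discriminant: 104² + 4·591737 = 10816 + 2366948 = 2377764; √2377764 = 1542.
q = (−104 + 1542)/2 = 719, and p = q + 104 = 823.
Check: 719 · 823 = 591737.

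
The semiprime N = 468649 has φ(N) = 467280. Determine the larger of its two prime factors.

709

φ(n) = (p−1)(q−1) = n − (p+q) + 1, so p + q = 468649 − 467280 + 1 = 1370.
p and q are the roots of t² − 1370t + 468649 = 0.
Discriminant: 1370² − 4·468649 = 1876900 − 1874596 = 2304; √2304 = 48.
q = (1370 − 48)/2 = 661, p = (1370 + 48)/2 = 709.
Check: 661 · 709 = 468649.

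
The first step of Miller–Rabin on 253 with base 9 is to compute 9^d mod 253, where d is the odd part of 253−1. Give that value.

253 − 1 = 252 = 2^2 · 63, so d = 63.
9^1 ≡ 9 (mod 253)
9^2 ≡ 9^2 = 81 ≡ 81 (mod 253)
9^4 ≡ 81^2 = 6561 ≡ 236 (mod 253)
9^8 ≡ 236^2 = 55696 ≡ 36 (mod 253)
9^16 ≡ 36^2 = 1296 ≡ 31 (mod 253)
9^32 ≡ 31^2 = 961 ≡ 202 (mod 253)
63 = 32 + 16 + 8 + 4 + 2 + 1 in binary powers of 2.
So 9^63 ≡ 202 · 31 · 36 · 236 · 81 · 9 ≡ 36 (mod 253).
Squaring chain: 36 → 31; never reaches −1, so base 9 is a Miller–Rabin witness that 253 is composite.

36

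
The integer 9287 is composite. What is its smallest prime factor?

37

9287 is odd.
Digit sum 26, not divisible by 3.
Ends in 7: not divisible by 5.
7: 9287 = 7·1326 + 5
11: 9287 = 11·844 + 3
13: 9287 = 13·714 + 5
17: 9287 = 17·546 + 5
19: 9287 = 19·488 + 15
23: 9287 = 23·403 + 18
29: 9287 = 29·320 + 7
31: 9287 = 31·299 + 18
37: 9287 = 37·251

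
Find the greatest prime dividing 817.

817 = 19 · 43
43 is prime.
So 817 = 19 · 43; the largest prime factor is 43.

43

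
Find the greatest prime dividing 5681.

23

5681 = 13 · 437
437 = 19 · 23
23 is prime.
So 5681 = 13 · 19 · 23; the largest prime factor is 23.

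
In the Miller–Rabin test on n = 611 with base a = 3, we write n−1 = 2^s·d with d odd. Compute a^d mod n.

611 − 1 = 610 = 2^1 · 305, so d = 305.
3^1 ≡ 3 (mod 611)
3^2 ≡ 3^2 = 9 ≡ 9 (mod 611)
3^4 ≡ 9^2 = 81 ≡ 81 (mod 611)
3^8 ≡ 81^2 = 6561 ≡ 451 (mod 611)
3^16 ≡ 451^2 = 203401 ≡ 549 (mod 611)
3^32 ≡ 549^2 = 301401 ≡ 178 (mod 611)
3^64 ≡ 178^2 = 31684 ≡ 523 (mod 611)
3^128 ≡ 523^2 = 273529 ≡ 412 (mod 611)
3^256 ≡ 412^2 = 169744 ≡ 497 (mod 611)
305 = 256 + 32 + 16 + 1 in binary powers of 2.
So 3^305 ≡ 497 · 178 · 549 · 3 ≡ 165 (mod 611).
Squaring chain: 165; never reaches −1, so base 3 is a Miller–Rabin witness that 611 is composite.

165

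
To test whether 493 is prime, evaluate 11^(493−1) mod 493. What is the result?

11^1 ≡ 11 (mod 493)
11^2 ≡ 11^2 = 121 ≡ 121 (mod 493)
11^4 ≡ 121^2 = 14641 ≡ 344 (mod 493)
11^8 ≡ 344^2 = 118336 ≡ 16 (mod 493)
11^16 ≡ 16^2 = 256 ≡ 256 (mod 493)
11^32 ≡ 256^2 = 65536 ≡ 460 (mod 493)
11^64 ≡ 460^2 = 211600 ≡ 103 (mod 493)
11^128 ≡ 103^2 = 10609 ≡ 256 (mod 493)
11^256 ≡ 256^2 = 65536 ≡ 460 (mod 493)
492 = 256 + 128 + 64 + 32 + 8 + 4 in binary powers of 2.
So 11^492 ≡ 460 · 256 · 103 · 460 · 16 · 344 ≡ 285 (mod 493).
Since 285 ≠ 1, base 11 is a Fermat witness: 493 is composite.

285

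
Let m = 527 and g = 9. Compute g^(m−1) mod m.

9^1 ≡ 9 (mod 527)
9^2 ≡ 9^2 = 81 ≡ 81 (mod 527)
9^4 ≡ 81^2 = 6561 ≡ 237 (mod 527)
9^8 ≡ 237^2 = 56169 ≡ 307 (mod 527)
9^16 ≡ 307^2 = 94249 ≡ 443 (mod 527)
9^32 ≡ 443^2 = 196249 ≡ 205 (mod 527)
9^64 ≡ 205^2 = 42025 ≡ 392 (mod 527)
9^128 ≡ 392^2 = 153664 ≡ 307 (mod 527)
9^256 ≡ 307^2 = 94249 ≡ 443 (mod 527)
9^512 ≡ 443^2 = 196249 ≡ 205 (mod 527)
526 = 512 + 8 + 4 + 2 in binary powers of 2.
So 9^526 ≡ 205 · 307 · 237 · 81 ≡ 412 (mod 527).
Since 412 ≠ 1, base 9 is a Fermat witness: 527 is composite.

412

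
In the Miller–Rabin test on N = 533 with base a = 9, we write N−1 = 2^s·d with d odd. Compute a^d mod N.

533 − 1 = 532 = 2^2 · 133, so d = 133.
9^1 ≡ 9 (mod 533)
9^2 ≡ 9^2 = 81 ≡ 81 (mod 533)
9^4 ≡ 81^2 = 6561 ≡ 165 (mod 533)
9^8 ≡ 165^2 = 27225 ≡ 42 (mod 533)
9^16 ≡ 42^2 = 1764 ≡ 165 (mod 533)
9^32 ≡ 165^2 = 27225 ≡ 42 (mod 533)
9^64 ≡ 42^2 = 1764 ≡ 165 (mod 533)
9^128 ≡ 165^2 = 27225 ≡ 42 (mod 533)
133 = 128 + 4 + 1 in binary powers of 2.
So 9^133 ≡ 42 · 165 · 9 ≡ 9 (mod 533).
Squaring chain: 9 → 81; never reaches −1, so base 9 is a Miller–Rabin witness that 533 is composite.

9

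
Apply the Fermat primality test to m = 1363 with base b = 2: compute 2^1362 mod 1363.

361

2^1 ≡ 2 (mod 1363)
2^2 ≡ 2^2 = 4 ≡ 4 (mod 1363)
2^4 ≡ 4^2 = 16 ≡ 16 (mod 1363)
2^8 ≡ 16^2 = 256 ≡ 256 (mod 1363)
2^16 ≡ 256^2 = 65536 ≡ 112 (mod 1363)
2^32 ≡ 112^2 = 12544 ≡ 277 (mod 1363)
2^64 ≡ 277^2 = 76729 ≡ 401 (mod 1363)
2^128 ≡ 401^2 = 160801 ≡ 1330 (mod 1363)
2^256 ≡ 1330^2 = 1768900 ≡ 1089 (mod 1363)
2^512 ≡ 1089^2 = 1185921 ≡ 111 (mod 1363)
2^1024 ≡ 111^2 = 12321 ≡ 54 (mod 1363)
1362 = 1024 + 256 + 64 + 16 + 2 in binary powers of 2.
So 2^1362 ≡ 54 · 1089 · 401 · 112 · 4 ≡ 361 (mod 1363).
Since 361 ≠ 1, base 2 is a Fermat witness: 1363 is composite.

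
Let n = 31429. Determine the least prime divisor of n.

31429 is odd.
Digit sum 19, not divisible by 3.
Ends in 9: not divisible by 5.
7: 31429 = 7·4489 + 6
11: 31429 = 11·2857 + 2
13: 31429 = 13·2417 + 8
17: 31429 = 17·1848 + 13
19: 31429 = 19·1654 + 3
23: 31429 = 23·1366 + 11
29: 31429 = 29·1083 + 22
31: 31429 = 31·1013 + 26
37: 31429 = 37·849 + 16
41: 31429 = 41·766 + 23
43: 31429 = 43·730 + 39
47: 31429 = 47·668 + 33
53: 31429 = 53·593

53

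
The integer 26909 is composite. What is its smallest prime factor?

71

26909 is odd.
Digit sum 26, not divisible by 3.
Ends in 9: not divisible by 5.
7: 26909 = 7·3844 + 1
11: 26909 = 11·2446 + 3
13: 26909 = 13·2069 + 12
17: 26909 = 17·1582 + 15
19: 26909 = 19·1416 + 5
23: 26909 = 23·1169 + 22
29: 26909 = 29·927 + 26
31: 26909 = 31·868 + 1
37: 26909 = 37·727 + 10
41: 26909 = 41·656 + 13
43: 26909 = 43·625 + 34
47: 26909 = 47·572 + 25
53: 26909 = 53·507 + 38
59: 26909 = 59·456 + 5
61: 26909 = 61·441 + 8
67: 26909 = 67·401 + 42
71: 26909 = 71·379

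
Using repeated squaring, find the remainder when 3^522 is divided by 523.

1

3^1 ≡ 3 (mod 523)
3^2 ≡ 3^2 = 9 ≡ 9 (mod 523)
3^4 ≡ 9^2 = 81 ≡ 81 (mod 523)
3^8 ≡ 81^2 = 6561 ≡ 285 (mod 523)
3^16 ≡ 285^2 = 81225 ≡ 160 (mod 523)
3^32 ≡ 160^2 = 25600 ≡ 496 (mod 523)
3^64 ≡ 496^2 = 246016 ≡ 206 (mod 523)
3^128 ≡ 206^2 = 42436 ≡ 73 (mod 523)
3^256 ≡ 73^2 = 5329 ≡ 99 (mod 523)
3^512 ≡ 99^2 = 9801 ≡ 387 (mod 523)
522 = 512 + 8 + 2 in binary powers of 2.
So 3^522 ≡ 387 · 285 · 9 ≡ 1 (mod 523).
Since the result is 1, base 3 gives no evidence that 523 is composite.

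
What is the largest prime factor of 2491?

53

2491 = 47 · 53
53 is prime.
So 2491 = 47 · 53; the largest prime factor is 53.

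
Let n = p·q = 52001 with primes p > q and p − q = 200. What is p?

Since p = q + 200, we have 52001 = q(q + 200), so q² + 200q − 52001 = 0.
Discriminant: 200² + 4·52001 = 40000 + 208004 = 248004; √248004 = 498.
q = (−200 + 498)/2 = 149, and p = q + 200 = 349.
Check: 149 · 349 = 52001.

349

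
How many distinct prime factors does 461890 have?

461890 = 2 · 230945
230945 = 5 · 46189
46189 = 11 · 4199
4199 = 13 · 323
323 = 17 · 19
461890 = 2 · 5 · 11 · 13 · 17 · 19, which has 6 distinct prime factors.

6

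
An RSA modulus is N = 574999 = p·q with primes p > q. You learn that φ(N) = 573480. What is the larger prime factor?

φ(n) = (p−1)(q−1) = n − (p+q) + 1, so p + q = 574999 − 573480 + 1 = 1520.
p and q are the roots of t² − 1520t + 574999 = 0.
Discriminant: 1520² − 4·574999 = 2310400 − 2299996 = 10404; √10404 = 102.
q = (1520 − 102)/2 = 709, p = (1520 + 102)/2 = 811.
Check: 709 · 811 = 574999.

811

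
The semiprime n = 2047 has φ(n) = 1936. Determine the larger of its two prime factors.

φ(n) = (p−1)(q−1) = n − (p+q) + 1, so p + q = 2047 − 1936 + 1 = 112.
p and q are the roots of t² − 112t + 2047 = 0.
Discriminant: 112² − 4·2047 = 12544 − 8188 = 4356; √4356 = 66.
q = (112 − 66)/2 = 23, p = (112 + 66)/2 = 89.
Check: 23 · 89 = 2047.

89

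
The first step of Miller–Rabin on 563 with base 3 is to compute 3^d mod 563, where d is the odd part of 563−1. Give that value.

1

563 − 1 = 562 = 2^1 · 281, so d = 281.
3^1 ≡ 3 (mod 563)
3^2 ≡ 3^2 = 9 ≡ 9 (mod 563)
3^4 ≡ 9^2 = 81 ≡ 81 (mod 563)
3^8 ≡ 81^2 = 6561 ≡ 368 (mod 563)
3^16 ≡ 368^2 = 135424 ≡ 304 (mod 563)
3^32 ≡ 304^2 = 92416 ≡ 84 (mod 563)
3^64 ≡ 84^2 = 7056 ≡ 300 (mod 563)
3^128 ≡ 300^2 = 90000 ≡ 483 (mod 563)
3^256 ≡ 483^2 = 233289 ≡ 207 (mod 563)
281 = 256 + 16 + 8 + 1 in binary powers of 2.
So 3^281 ≡ 207 · 304 · 368 · 3 ≡ 1 (mod 563).
Since 3^d ≡ 1 (mod 563), base 3 does not prove 563 composite.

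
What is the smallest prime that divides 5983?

31

5983 is odd.
Digit sum 25, not divisible by 3.
Ends in 3: not divisible by 5.
7: 5983 = 7·854 + 5
11: 5983 = 11·543 + 10
13: 5983 = 13·460 + 3
17: 5983 = 17·351 + 16
19: 5983 = 19·314 + 17
23: 5983 = 23·260 + 3
29: 5983 = 29·206 + 9
31: 5983 = 31·193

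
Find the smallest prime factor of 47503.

67

47503 is odd.
Digit sum 19, not divisible by 3.
Ends in 3: not divisible by 5.
7: 47503 = 7·6786 + 1
11: 47503 = 11·4318 + 5
13: 47503 = 13·3654 + 1
17: 47503 = 17·2794 + 5
19: 47503 = 19·2500 + 3
23: 47503 = 23·2065 + 8
29: 47503 = 29·1638 + 1
31: 47503 = 31·1532 + 11
37: 47503 = 37·1283 + 32
41: 47503 = 41·1158 + 25
43: 47503 = 43·1104 + 31
47: 47503 = 47·1010 + 33
53: 47503 = 53·896 + 15
59: 47503 = 59·805 + 8
61: 47503 = 61·778 + 45
67: 47503 = 67·709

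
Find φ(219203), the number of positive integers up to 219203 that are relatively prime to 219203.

Factor: 219203 = 19 · 83 · 139.
φ(219203) = (19−1) · (83−1) · (139−1) = 18 · 82 · 138 = 203688.

203688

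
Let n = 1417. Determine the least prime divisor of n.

1417 is odd.
Digit sum 13, not divisible by 3.
Ends in 7: not divisible by 5.
7: 1417 = 7·202 + 3
11: 1417 = 11·128 + 9
13: 1417 = 13·109

13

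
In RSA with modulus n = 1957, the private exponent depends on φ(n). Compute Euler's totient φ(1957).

1836

Factor: 1957 = 19 · 103.
φ(1957) = (19−1) · (103−1) = 18 · 102 = 1836.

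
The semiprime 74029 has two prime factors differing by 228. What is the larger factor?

409

Since p = q + 228, we have 74029 = q(q + 228), so q² + 228q − 74029 = 0.
Discriminant: 228² + 4·74029 = 51984 + 296116 = 348100; √348100 = 590.
q = (−228 + 590)/2 = 181, and p = q + 228 = 409.
Check: 181 · 409 = 74029.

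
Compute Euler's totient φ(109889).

99216

Factor: 109889 = 13 · 79 · 107.
φ(109889) = (13−1) · (79−1) · (107−1) = 12 · 78 · 106 = 99216.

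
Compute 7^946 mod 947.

7^1 ≡ 7 (mod 947)
7^2 ≡ 7^2 = 49 ≡ 49 (mod 947)
7^4 ≡ 49^2 = 2401 ≡ 507 (mod 947)
7^8 ≡ 507^2 = 257049 ≡ 412 (mod 947)
7^16 ≡ 412^2 = 169744 ≡ 231 (mod 947)
7^32 ≡ 231^2 = 53361 ≡ 329 (mod 947)
7^64 ≡ 329^2 = 108241 ≡ 283 (mod 947)
7^128 ≡ 283^2 = 80089 ≡ 541 (mod 947)
7^256 ≡ 541^2 = 292681 ≡ 58 (mod 947)
7^512 ≡ 58^2 = 3364 ≡ 523 (mod 947)
946 = 512 + 256 + 128 + 32 + 16 + 2 in binary powers of 2.
So 7^946 ≡ 523 · 58 · 541 · 329 · 231 · 49 ≡ 1 (mod 947).
Since the result is 1, base 7 gives no evidence that 947 is composite.

1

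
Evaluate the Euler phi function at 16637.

16380

Factor: 16637 = 127 · 131.
φ(16637) = (127−1) · (131−1) = 126 · 130 = 16380.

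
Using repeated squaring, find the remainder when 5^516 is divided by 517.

247

5^1 ≡ 5 (mod 517)
5^2 ≡ 5^2 = 25 ≡ 25 (mod 517)
5^4 ≡ 25^2 = 625 ≡ 108 (mod 517)
5^8 ≡ 108^2 = 11664 ≡ 290 (mod 517)
5^16 ≡ 290^2 = 84100 ≡ 346 (mod 517)
5^32 ≡ 346^2 = 119716 ≡ 289 (mod 517)
5^64 ≡ 289^2 = 83521 ≡ 284 (mod 517)
5^128 ≡ 284^2 = 80656 ≡ 4 (mod 517)
5^256 ≡ 4^2 = 16 ≡ 16 (mod 517)
5^512 ≡ 16^2 = 256 ≡ 256 (mod 517)
516 = 512 + 4 in binary powers of 2.
So 5^516 ≡ 256 · 108 ≡ 247 (mod 517).
Since 247 ≠ 1, base 5 is a Fermat witness: 517 is composite.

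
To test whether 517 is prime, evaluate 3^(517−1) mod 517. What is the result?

3^1 ≡ 3 (mod 517)
3^2 ≡ 3^2 = 9 ≡ 9 (mod 517)
3^4 ≡ 9^2 = 81 ≡ 81 (mod 517)
3^8 ≡ 81^2 = 6561 ≡ 357 (mod 517)
3^16 ≡ 357^2 = 127449 ≡ 267 (mod 517)
3^32 ≡ 267^2 = 71289 ≡ 460 (mod 517)
3^64 ≡ 460^2 = 211600 ≡ 147 (mod 517)
3^128 ≡ 147^2 = 21609 ≡ 412 (mod 517)
3^256 ≡ 412^2 = 169744 ≡ 168 (mod 517)
3^512 ≡ 168^2 = 28224 ≡ 306 (mod 517)
516 = 512 + 4 in binary powers of 2.
So 3^516 ≡ 306 · 81 ≡ 487 (mod 517).
Since 487 ≠ 1, base 3 is a Fermat witness: 517 is composite.

487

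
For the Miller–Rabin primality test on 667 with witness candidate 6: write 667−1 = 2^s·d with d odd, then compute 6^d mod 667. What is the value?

9

667 − 1 = 666 = 2^1 · 333, so d = 333.
6^1 ≡ 6 (mod 667)
6^2 ≡ 6^2 = 36 ≡ 36 (mod 667)
6^4 ≡ 36^2 = 1296 ≡ 629 (mod 667)
6^8 ≡ 629^2 = 395641 ≡ 110 (mod 667)
6^16 ≡ 110^2 = 12100 ≡ 94 (mod 667)
6^32 ≡ 94^2 = 8836 ≡ 165 (mod 667)
6^64 ≡ 165^2 = 27225 ≡ 545 (mod 667)
6^128 ≡ 545^2 = 297025 ≡ 210 (mod 667)
6^256 ≡ 210^2 = 44100 ≡ 78 (mod 667)
333 = 256 + 64 + 8 + 4 + 1 in binary powers of 2.
So 6^333 ≡ 78 · 545 · 110 · 629 · 6 ≡ 9 (mod 667).
Squaring chain: 9; never reaches −1, so base 6 is a Miller–Rabin witness that 667 is composite.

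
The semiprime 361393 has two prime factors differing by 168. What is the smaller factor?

Since p = q + 168, we have 361393 = q(q + 168), so q² + 168q − 361393 = 0.
Discriminant: 168² + 4·361393 = 28224 + 1445572 = 1473796; √1473796 = 1214.
q = (−168 + 1214)/2 = 523, and p = q + 168 = 691.
Check: 523 · 691 = 361393.

523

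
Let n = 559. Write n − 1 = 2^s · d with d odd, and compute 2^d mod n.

559 − 1 = 558 = 2^1 · 279, so d = 279.
2^1 ≡ 2 (mod 559)
2^2 ≡ 2^2 = 4 ≡ 4 (mod 559)
2^4 ≡ 4^2 = 16 ≡ 16 (mod 559)
2^8 ≡ 16^2 = 256 ≡ 256 (mod 559)
2^16 ≡ 256^2 = 65536 ≡ 133 (mod 559)
2^32 ≡ 133^2 = 17689 ≡ 360 (mod 559)
2^64 ≡ 360^2 = 129600 ≡ 471 (mod 559)
2^128 ≡ 471^2 = 221841 ≡ 477 (mod 559)
2^256 ≡ 477^2 = 227529 ≡ 16 (mod 559)
279 = 256 + 16 + 4 + 2 + 1 in binary powers of 2.
So 2^279 ≡ 16 · 133 · 16 · 4 · 2 ≡ 151 (mod 559).
Squaring chain: 151; never reaches −1, so base 2 is a Miller–Rabin witness that 559 is composite.

151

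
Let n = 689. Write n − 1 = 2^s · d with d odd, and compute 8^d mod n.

689 − 1 = 688 = 2^4 · 43, so d = 43.
8^1 ≡ 8 (mod 689)
8^2 ≡ 8^2 = 64 ≡ 64 (mod 689)
8^4 ≡ 64^2 = 4096 ≡ 651 (mod 689)
8^8 ≡ 651^2 = 423801 ≡ 66 (mod 689)
8^16 ≡ 66^2 = 4356 ≡ 222 (mod 689)
8^32 ≡ 222^2 = 49284 ≡ 365 (mod 689)
43 = 32 + 8 + 2 + 1 in binary powers of 2.
So 8^43 ≡ 365 · 66 · 64 · 8 ≡ 291 (mod 689).
Squaring chain: 291 → 623 → 222 → 365; never reaches −1, so base 8 is a Miller–Rabin witness that 689 is composite.

291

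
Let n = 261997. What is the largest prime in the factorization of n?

97

261997 = 37 · 7081
7081 = 73 · 97
97 is prime.
So 261997 = 37 · 73 · 97; the largest prime factor is 97.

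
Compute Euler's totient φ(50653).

49284

Factor: 50653 = 37^3.
φ(50653) = 37^2·(37−1) = 49284.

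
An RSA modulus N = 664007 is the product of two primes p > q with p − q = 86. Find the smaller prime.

773

Since p = q + 86, we have 664007 = q(q + 86), so q² + 86q − 664007 = 0.
Discriminant: 86² + 4·664007 = 7396 + 2656028 = 2663424; √2663424 = 1632.
q = (−86 + 1632)/2 = 773, and p = q + 86 = 859.
Check: 773 · 859 = 664007.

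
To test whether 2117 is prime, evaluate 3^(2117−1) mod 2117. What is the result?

3^1 ≡ 3 (mod 2117)
3^2 ≡ 3^2 = 9 ≡ 9 (mod 2117)
3^4 ≡ 9^2 = 81 ≡ 81 (mod 2117)
3^8 ≡ 81^2 = 6561 ≡ 210 (mod 2117)
3^16 ≡ 210^2 = 44100 ≡ 1760 (mod 2117)
3^32 ≡ 1760^2 = 3097600 ≡ 429 (mod 2117)
3^64 ≡ 429^2 = 184041 ≡ 1979 (mod 2117)
3^128 ≡ 1979^2 = 3916441 ≡ 2108 (mod 2117)
3^256 ≡ 2108^2 = 4443664 ≡ 81 (mod 2117)
3^512 ≡ 81^2 = 6561 ≡ 210 (mod 2117)
3^1024 ≡ 210^2 = 44100 ≡ 1760 (mod 2117)
3^2048 ≡ 1760^2 = 3097600 ≡ 429 (mod 2117)
2116 = 2048 + 64 + 4 in binary powers of 2.
So 3^2116 ≡ 429 · 1979 · 81 ≡ 1760 (mod 2117).
Since 1760 ≠ 1, base 3 is a Fermat witness: 2117 is composite.

1760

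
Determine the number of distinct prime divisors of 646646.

6

646646 = 2 · 323323
323323 = 7 · 46189
46189 = 11 · 4199
4199 = 13 · 323
323 = 17 · 19
646646 = 2 · 7 · 11 · 13 · 17 · 19, which has 6 distinct prime factors.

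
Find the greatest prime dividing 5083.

5083 = 13 · 391
391 = 17 · 23
23 is prime.
So 5083 = 13 · 17 · 23; the largest prime factor is 23.

23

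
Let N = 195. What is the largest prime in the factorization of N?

195 = 3 · 65
65 = 5 · 13
13 is prime.
So 195 = 3 · 5 · 13; the largest prime factor is 13.

13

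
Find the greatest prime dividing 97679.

97

97679 = 19 · 5141
5141 = 53 · 97
97 is prime.
So 97679 = 19 · 53 · 97; the largest prime factor is 97.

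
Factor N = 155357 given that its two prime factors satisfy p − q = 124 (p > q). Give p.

Since p = q + 124, we have 155357 = q(q + 124), so q² + 124q − 155357 = 0.
Discriminant: 124² + 4·155357 = 15376 + 621428 = 636804; √636804 = 798.
q = (−124 + 798)/2 = 337, and p = q + 124 = 461.
Check: 337 · 461 = 155357.

461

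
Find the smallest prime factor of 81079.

89

81079 is odd.
Digit sum 25, not divisible by 3.
Ends in 9: not divisible by 5.
7: 81079 = 7·11582 + 5
11: 81079 = 11·7370 + 9
13: 81079 = 13·6236 + 11
17: 81079 = 17·4769 + 6
19: 81079 = 19·4267 + 6
23: 81079 = 23·3525 + 4
29: 81079 = 29·2795 + 24
31: 81079 = 31·2615 + 14
37: 81079 = 37·2191 + 12
41: 81079 = 41·1977 + 22
43: 81079 = 43·1885 + 24
47: 81079 = 47·1725 + 4
53: 81079 = 53·1529 + 42
59: 81079 = 59·1374 + 13
61: 81079 = 61·1329 + 10
67: 81079 = 67·1210 + 9
71: 81079 = 71·1141 + 68
73: 81079 = 73·1110 + 49
79: 81079 = 79·1026 + 25
83: 81079 = 83·976 + 71
89: 81079 = 89·911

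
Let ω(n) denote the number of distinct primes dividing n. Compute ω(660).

4

660 = 2^2 · 165
165 = 3 · 55
55 = 5 · 11
660 = 2^2 · 3 · 5 · 11, which has 4 distinct prime factors.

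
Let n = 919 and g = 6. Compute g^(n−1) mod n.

6^1 ≡ 6 (mod 919)
6^2 ≡ 6^2 = 36 ≡ 36 (mod 919)
6^4 ≡ 36^2 = 1296 ≡ 377 (mod 919)
6^8 ≡ 377^2 = 142129 ≡ 603 (mod 919)
6^16 ≡ 603^2 = 363609 ≡ 604 (mod 919)
6^32 ≡ 604^2 = 364816 ≡ 892 (mod 919)
6^64 ≡ 892^2 = 795664 ≡ 729 (mod 919)
6^128 ≡ 729^2 = 531441 ≡ 259 (mod 919)
6^256 ≡ 259^2 = 67081 ≡ 913 (mod 919)
6^512 ≡ 913^2 = 833569 ≡ 36 (mod 919)
918 = 512 + 256 + 128 + 16 + 4 + 2 in binary powers of 2.
So 6^918 ≡ 36 · 913 · 259 · 604 · 377 · 36 ≡ 1 (mod 919).
Since the result is 1, base 6 gives no evidence that 919 is composite.

1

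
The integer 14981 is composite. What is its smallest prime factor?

71

14981 is odd.
Digit sum 23, not divisible by 3.
Ends in 1: not divisible by 5.
7: 14981 = 7·2140 + 1
11: 14981 = 11·1361 + 10
13: 14981 = 13·1152 + 5
17: 14981 = 17·881 + 4
19: 14981 = 19·788 + 9
23: 14981 = 23·651 + 8
29: 14981 = 29·516 + 17
31: 14981 = 31·483 + 8
37: 14981 = 37·404 + 33
41: 14981 = 41·365 + 16
43: 14981 = 43·348 + 17
47: 14981 = 47·318 + 35
53: 14981 = 53·282 + 35
59: 14981 = 59·253 + 54
61: 14981 = 61·245 + 36
67: 14981 = 67·223 + 40
71: 14981 = 71·211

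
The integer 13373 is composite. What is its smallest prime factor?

13373 is odd.
Digit sum 17, not divisible by 3.
Ends in 3: not divisible by 5.
7: 13373 = 7·1910 + 3
11: 13373 = 11·1215 + 8
13: 13373 = 13·1028 + 9
17: 13373 = 17·786 + 11
19: 13373 = 19·703 + 16
23: 13373 = 23·581 + 10
29: 13373 = 29·461 + 4
31: 13373 = 31·431 + 12
37: 13373 = 37·361 + 16
41: 13373 = 41·326 + 7
43: 13373 = 43·311

43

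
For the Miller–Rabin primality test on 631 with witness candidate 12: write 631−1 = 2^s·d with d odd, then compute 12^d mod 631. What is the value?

630

631 − 1 = 630 = 2^1 · 315, so d = 315.
12^1 ≡ 12 (mod 631)
12^2 ≡ 12^2 = 144 ≡ 144 (mod 631)
12^4 ≡ 144^2 = 20736 ≡ 544 (mod 631)
12^8 ≡ 544^2 = 295936 ≡ 628 (mod 631)
12^16 ≡ 628^2 = 394384 ≡ 9 (mod 631)
12^32 ≡ 9^2 = 81 ≡ 81 (mod 631)
12^64 ≡ 81^2 = 6561 ≡ 251 (mod 631)
12^128 ≡ 251^2 = 63001 ≡ 532 (mod 631)
12^256 ≡ 532^2 = 283024 ≡ 336 (mod 631)
315 = 256 + 32 + 16 + 8 + 2 + 1 in binary powers of 2.
So 12^315 ≡ 336 · 81 · 9 · 628 · 144 · 12 ≡ 630 (mod 631).
Since 12^d ≡ 630 (mod 631), base 12 does not prove 631 composite.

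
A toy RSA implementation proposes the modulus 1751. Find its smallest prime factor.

1751 is odd.
Digit sum 14, not divisible by 3.
Ends in 1: not divisible by 5.
7: 1751 = 7·250 + 1
11: 1751 = 11·159 + 2
13: 1751 = 13·134 + 9
17: 1751 = 17·103

17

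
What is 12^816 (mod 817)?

12^1 ≡ 12 (mod 817)
12^2 ≡ 12^2 = 144 ≡ 144 (mod 817)
12^4 ≡ 144^2 = 20736 ≡ 311 (mod 817)
12^8 ≡ 311^2 = 96721 ≡ 315 (mod 817)
12^16 ≡ 315^2 = 99225 ≡ 368 (mod 817)
12^32 ≡ 368^2 = 135424 ≡ 619 (mod 817)
12^64 ≡ 619^2 = 383161 ≡ 805 (mod 817)
12^128 ≡ 805^2 = 648025 ≡ 144 (mod 817)
12^256 ≡ 144^2 = 20736 ≡ 311 (mod 817)
12^512 ≡ 311^2 = 96721 ≡ 315 (mod 817)
816 = 512 + 256 + 32 + 16 in binary powers of 2.
So 12^816 ≡ 315 · 311 · 619 · 368 ≡ 704 (mod 817).
Since 704 ≠ 1, base 12 is a Fermat witness: 817 is composite.

704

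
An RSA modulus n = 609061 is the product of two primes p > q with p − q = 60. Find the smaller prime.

751

Since p = q + 60, we have 609061 = q(q + 60), so q² + 60q − 609061 = 0.
Discriminant: 60² + 4·609061 = 3600 + 2436244 = 2439844; √2439844 = 1562.
q = (−60 + 1562)/2 = 751, and p = q + 60 = 811.
Check: 751 · 811 = 609061.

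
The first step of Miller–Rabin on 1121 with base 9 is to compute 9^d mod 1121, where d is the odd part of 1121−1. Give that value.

264

1121 − 1 = 1120 = 2^5 · 35, so d = 35.
9^1 ≡ 9 (mod 1121)
9^2 ≡ 9^2 = 81 ≡ 81 (mod 1121)
9^4 ≡ 81^2 = 6561 ≡ 956 (mod 1121)
9^8 ≡ 956^2 = 913936 ≡ 321 (mod 1121)
9^16 ≡ 321^2 = 103041 ≡ 1030 (mod 1121)
9^32 ≡ 1030^2 = 1060900 ≡ 434 (mod 1121)
35 = 32 + 2 + 1 in binary powers of 2.
So 9^35 ≡ 434 · 81 · 9 ≡ 264 (mod 1121).
Squaring chain: 264 → 194 → 643 → 921 → 765; never reaches −1, so base 9 is a Miller–Rabin witness that 1121 is composite.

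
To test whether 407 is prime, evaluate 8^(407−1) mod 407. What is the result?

344

8^1 ≡ 8 (mod 407)
8^2 ≡ 8^2 = 64 ≡ 64 (mod 407)
8^4 ≡ 64^2 = 4096 ≡ 26 (mod 407)
8^8 ≡ 26^2 = 676 ≡ 269 (mod 407)
8^16 ≡ 269^2 = 72361 ≡ 322 (mod 407)
8^32 ≡ 322^2 = 103684 ≡ 306 (mod 407)
8^64 ≡ 306^2 = 93636 ≡ 26 (mod 407)
8^128 ≡ 26^2 = 676 ≡ 269 (mod 407)
8^256 ≡ 269^2 = 72361 ≡ 322 (mod 407)
406 = 256 + 128 + 16 + 4 + 2 in binary powers of 2.
So 8^406 ≡ 322 · 269 · 322 · 26 · 64 ≡ 344 (mod 407).
Since 344 ≠ 1, base 8 is a Fermat witness: 407 is composite.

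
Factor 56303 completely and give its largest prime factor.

71

56303 = 13 · 4331
4331 = 61 · 71
71 is prime.
So 56303 = 13 · 61 · 71; the largest prime factor is 71.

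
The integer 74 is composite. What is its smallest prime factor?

2

74 is even: 2 divides it.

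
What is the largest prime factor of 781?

781 = 11 · 71
71 is prime.
So 781 = 11 · 71; the largest prime factor is 71.

71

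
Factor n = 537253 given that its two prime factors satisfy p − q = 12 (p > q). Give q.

727

Since p = q + 12, we have 537253 = q(q + 12), so q² + 12q − 537253 = 0.
Discriminant: 12² + 4·537253 = 144 + 2149012 = 2149156; √2149156 = 1466.
q = (−12 + 1466)/2 = 727, and p = q + 12 = 739.
Check: 727 · 739 = 537253.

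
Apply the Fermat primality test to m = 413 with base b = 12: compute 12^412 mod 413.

289

12^1 ≡ 12 (mod 413)
12^2 ≡ 12^2 = 144 ≡ 144 (mod 413)
12^4 ≡ 144^2 = 20736 ≡ 86 (mod 413)
12^8 ≡ 86^2 = 7396 ≡ 375 (mod 413)
12^16 ≡ 375^2 = 140625 ≡ 205 (mod 413)
12^32 ≡ 205^2 = 42025 ≡ 312 (mod 413)
12^64 ≡ 312^2 = 97344 ≡ 289 (mod 413)
12^128 ≡ 289^2 = 83521 ≡ 95 (mod 413)
12^256 ≡ 95^2 = 9025 ≡ 352 (mod 413)
412 = 256 + 128 + 16 + 8 + 4 in binary powers of 2.
So 12^412 ≡ 352 · 95 · 205 · 375 · 86 ≡ 289 (mod 413).
Since 289 ≠ 1, base 12 is a Fermat witness: 413 is composite.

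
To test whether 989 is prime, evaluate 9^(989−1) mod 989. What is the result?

439

9^1 ≡ 9 (mod 989)
9^2 ≡ 9^2 = 81 ≡ 81 (mod 989)
9^4 ≡ 81^2 = 6561 ≡ 627 (mod 989)
9^8 ≡ 627^2 = 393129 ≡ 496 (mod 989)
9^16 ≡ 496^2 = 246016 ≡ 744 (mod 989)
9^32 ≡ 744^2 = 553536 ≡ 685 (mod 989)
9^64 ≡ 685^2 = 469225 ≡ 439 (mod 989)
9^128 ≡ 439^2 = 192721 ≡ 855 (mod 989)
9^256 ≡ 855^2 = 731025 ≡ 154 (mod 989)
9^512 ≡ 154^2 = 23716 ≡ 969 (mod 989)
988 = 512 + 256 + 128 + 64 + 16 + 8 + 4 in binary powers of 2.
So 9^988 ≡ 969 · 154 · 855 · 439 · 744 · 496 · 627 ≡ 439 (mod 989).
Since 439 ≠ 1, base 9 is a Fermat witness: 989 is composite.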